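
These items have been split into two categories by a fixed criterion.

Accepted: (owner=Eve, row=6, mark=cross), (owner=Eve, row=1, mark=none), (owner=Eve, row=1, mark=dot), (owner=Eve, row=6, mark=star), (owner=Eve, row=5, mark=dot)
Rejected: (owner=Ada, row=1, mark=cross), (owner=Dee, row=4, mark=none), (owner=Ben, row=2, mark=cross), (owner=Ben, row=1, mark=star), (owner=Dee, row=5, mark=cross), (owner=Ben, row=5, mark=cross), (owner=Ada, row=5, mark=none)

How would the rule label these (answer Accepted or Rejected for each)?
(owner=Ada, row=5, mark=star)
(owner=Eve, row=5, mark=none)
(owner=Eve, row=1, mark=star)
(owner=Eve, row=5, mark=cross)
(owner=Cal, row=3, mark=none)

The distinguishing property — owner is Eve — holds for all the 'Accepted' cases and none of the 'Rejected' cases.
(owner=Ada, row=5, mark=star): Rejected (owner is Ada). (owner=Eve, row=5, mark=none): Accepted (owner is Eve). (owner=Eve, row=1, mark=star): Accepted (owner is Eve). (owner=Eve, row=5, mark=cross): Accepted (owner is Eve). (owner=Cal, row=3, mark=none): Rejected (owner is Cal).

Rejected, Accepted, Accepted, Accepted, Rejected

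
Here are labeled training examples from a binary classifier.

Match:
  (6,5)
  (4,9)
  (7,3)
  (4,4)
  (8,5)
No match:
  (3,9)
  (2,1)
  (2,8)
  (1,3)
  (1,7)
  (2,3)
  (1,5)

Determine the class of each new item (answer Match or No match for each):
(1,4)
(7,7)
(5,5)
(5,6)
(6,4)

No match, Match, Match, Match, Match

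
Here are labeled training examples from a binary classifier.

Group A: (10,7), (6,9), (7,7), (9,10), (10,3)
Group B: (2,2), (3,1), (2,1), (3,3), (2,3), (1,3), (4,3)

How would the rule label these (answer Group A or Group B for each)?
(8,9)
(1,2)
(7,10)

Group A, Group B, Group A

The simplest hypothesis consistent with all the labels is: sum ≥ 13.
(8,9) → 8+9 = 17 → Group A. (1,2) → 1+2 = 3 → Group B. (7,10) → 7+10 = 17 → Group A.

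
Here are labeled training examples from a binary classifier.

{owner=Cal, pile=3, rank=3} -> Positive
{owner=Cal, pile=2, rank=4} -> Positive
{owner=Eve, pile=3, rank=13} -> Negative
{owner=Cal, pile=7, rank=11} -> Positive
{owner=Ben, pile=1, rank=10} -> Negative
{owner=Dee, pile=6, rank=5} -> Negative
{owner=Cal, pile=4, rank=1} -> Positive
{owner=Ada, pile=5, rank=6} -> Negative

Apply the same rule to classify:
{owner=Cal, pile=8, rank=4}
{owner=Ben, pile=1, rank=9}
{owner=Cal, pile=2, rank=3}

Positive, Negative, Positive

Every 'Positive' example satisfies: owner is Cal. None of the 'Negative' examples do.
{owner=Cal, pile=8, rank=4} — owner is Cal, hence Positive. {owner=Ben, pile=1, rank=9} — owner is Ben, hence Negative. {owner=Cal, pile=2, rank=3} — owner is Cal, hence Positive.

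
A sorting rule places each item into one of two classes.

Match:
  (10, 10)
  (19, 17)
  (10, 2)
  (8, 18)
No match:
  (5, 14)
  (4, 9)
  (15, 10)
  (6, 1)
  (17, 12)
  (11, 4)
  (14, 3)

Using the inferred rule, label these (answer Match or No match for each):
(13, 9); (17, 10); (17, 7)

Match, No match, Match

Every 'Match' example satisfies: sum is even. None of the 'No match' examples do.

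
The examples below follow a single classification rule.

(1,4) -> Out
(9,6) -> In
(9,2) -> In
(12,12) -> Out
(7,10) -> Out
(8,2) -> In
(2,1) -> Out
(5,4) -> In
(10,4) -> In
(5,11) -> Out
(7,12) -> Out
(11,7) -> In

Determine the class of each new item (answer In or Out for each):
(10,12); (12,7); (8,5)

The classifier is using: first > second AND sum ≥ 5.
(10,12) — 10 < 12, 10+12 = 22, hence Out.
(12,7) — 12 > 7, 12+7 = 19, hence In.
(8,5) — 8 > 5, 8+5 = 13, hence In.

Out, In, In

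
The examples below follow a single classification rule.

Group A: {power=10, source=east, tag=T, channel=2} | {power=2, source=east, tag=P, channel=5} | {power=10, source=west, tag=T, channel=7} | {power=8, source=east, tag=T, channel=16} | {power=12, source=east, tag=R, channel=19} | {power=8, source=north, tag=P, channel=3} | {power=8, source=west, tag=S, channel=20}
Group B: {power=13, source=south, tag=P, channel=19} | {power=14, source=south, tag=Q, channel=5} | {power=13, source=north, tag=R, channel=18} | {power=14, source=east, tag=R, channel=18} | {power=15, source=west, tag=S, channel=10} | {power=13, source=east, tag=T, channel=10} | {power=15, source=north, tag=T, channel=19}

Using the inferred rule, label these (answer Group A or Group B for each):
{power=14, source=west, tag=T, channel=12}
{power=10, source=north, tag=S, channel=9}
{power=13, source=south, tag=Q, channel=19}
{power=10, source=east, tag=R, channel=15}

Group B, Group A, Group B, Group A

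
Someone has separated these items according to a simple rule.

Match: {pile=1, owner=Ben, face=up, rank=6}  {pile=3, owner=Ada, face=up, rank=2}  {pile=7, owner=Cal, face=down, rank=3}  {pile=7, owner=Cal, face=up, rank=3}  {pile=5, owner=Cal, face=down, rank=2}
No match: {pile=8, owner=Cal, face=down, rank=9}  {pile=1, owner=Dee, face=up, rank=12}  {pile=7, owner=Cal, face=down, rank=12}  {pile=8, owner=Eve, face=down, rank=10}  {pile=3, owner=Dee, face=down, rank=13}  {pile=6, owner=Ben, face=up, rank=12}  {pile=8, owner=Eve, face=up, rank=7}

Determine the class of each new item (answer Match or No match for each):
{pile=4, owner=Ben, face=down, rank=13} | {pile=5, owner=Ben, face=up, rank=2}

No match, Match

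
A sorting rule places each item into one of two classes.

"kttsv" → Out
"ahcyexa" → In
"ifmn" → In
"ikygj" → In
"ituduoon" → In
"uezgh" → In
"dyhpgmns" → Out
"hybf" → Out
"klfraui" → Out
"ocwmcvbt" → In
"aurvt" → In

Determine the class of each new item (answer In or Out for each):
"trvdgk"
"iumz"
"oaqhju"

Out, In, In

'In' ⟺ starts with a vowel.
"trvdgk": starts with 't' — fails the rule, so Out. "iumz": starts with 'i' — checks out, so In. "oaqhju": starts with 'o' — checks out, so In.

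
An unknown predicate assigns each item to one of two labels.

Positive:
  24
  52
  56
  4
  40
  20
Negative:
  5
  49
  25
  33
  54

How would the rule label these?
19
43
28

Negative, Negative, Positive

The rule appears to be: multiple of 4.
19: Negative (19 = 4·4 + 3). 43: Negative (43 = 4·10 + 3). 28: Positive (28 = 4·7).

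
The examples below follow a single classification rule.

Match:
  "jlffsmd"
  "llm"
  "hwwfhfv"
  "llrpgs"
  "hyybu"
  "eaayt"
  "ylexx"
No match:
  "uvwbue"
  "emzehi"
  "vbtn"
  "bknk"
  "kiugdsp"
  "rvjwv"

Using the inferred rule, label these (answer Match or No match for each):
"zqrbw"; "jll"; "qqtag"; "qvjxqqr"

The rule appears to be: has a double letter.
"zqrbw" → no doubled letter → No match.
"jll" → 'll' doubled → Match.
"qqtag" → 'qq' doubled → Match.
"qvjxqqr" → 'qq' doubled → Match.

No match, Match, Match, Match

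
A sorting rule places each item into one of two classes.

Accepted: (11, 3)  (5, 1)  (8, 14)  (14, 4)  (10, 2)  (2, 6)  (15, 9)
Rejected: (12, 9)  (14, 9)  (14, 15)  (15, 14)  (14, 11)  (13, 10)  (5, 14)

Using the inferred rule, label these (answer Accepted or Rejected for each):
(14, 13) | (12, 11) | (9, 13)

Rejected, Rejected, Accepted

Looking at the examples, the only property every 'Accepted' case has and every 'Rejected' case lacks is: sum is even.
(14, 13): 14+13 = 27, does not fit → Rejected.
(12, 11): 12+11 = 23, does not fit → Rejected.
(9, 13): 9+13 = 22, matches → Accepted.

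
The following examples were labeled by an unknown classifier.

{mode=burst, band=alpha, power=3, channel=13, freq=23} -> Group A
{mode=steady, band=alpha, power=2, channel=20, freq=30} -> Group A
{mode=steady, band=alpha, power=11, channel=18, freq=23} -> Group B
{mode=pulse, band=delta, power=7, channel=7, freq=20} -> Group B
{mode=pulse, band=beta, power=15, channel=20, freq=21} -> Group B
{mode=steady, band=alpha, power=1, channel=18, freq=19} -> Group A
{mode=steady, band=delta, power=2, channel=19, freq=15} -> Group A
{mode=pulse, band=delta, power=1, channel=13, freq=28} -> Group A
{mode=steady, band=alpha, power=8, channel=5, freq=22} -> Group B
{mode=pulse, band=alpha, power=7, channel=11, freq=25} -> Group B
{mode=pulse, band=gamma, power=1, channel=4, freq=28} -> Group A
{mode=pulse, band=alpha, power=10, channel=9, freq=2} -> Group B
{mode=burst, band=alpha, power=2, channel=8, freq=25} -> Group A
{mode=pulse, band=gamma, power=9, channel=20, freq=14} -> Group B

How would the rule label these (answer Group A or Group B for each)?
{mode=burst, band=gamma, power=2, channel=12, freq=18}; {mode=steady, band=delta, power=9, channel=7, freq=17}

The pattern is that an item is 'Group A' exactly when: power ≤ 3.
{mode=burst, band=gamma, power=2, channel=12, freq=18}: Group A (power = 2). {mode=steady, band=delta, power=9, channel=7, freq=17}: Group B (power = 9).

Group A, Group B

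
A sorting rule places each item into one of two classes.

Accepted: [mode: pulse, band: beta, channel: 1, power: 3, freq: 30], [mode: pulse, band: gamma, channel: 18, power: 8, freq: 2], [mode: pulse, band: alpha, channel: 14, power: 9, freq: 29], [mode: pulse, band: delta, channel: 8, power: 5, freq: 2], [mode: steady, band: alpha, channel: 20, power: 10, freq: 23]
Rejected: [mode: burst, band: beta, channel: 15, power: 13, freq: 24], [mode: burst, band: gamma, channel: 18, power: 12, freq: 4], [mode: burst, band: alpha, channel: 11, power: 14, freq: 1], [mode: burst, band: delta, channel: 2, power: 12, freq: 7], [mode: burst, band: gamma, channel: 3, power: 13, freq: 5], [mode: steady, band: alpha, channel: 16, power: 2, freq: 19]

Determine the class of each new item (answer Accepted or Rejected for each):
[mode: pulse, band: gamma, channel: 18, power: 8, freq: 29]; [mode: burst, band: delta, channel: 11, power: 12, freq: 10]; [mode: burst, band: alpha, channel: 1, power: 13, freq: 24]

Accepted, Rejected, Rejected

The distinguishing property — power ≥ 3 AND power ≤ 10 — holds for all the 'Accepted' cases and none of the 'Rejected' cases.
[mode: pulse, band: gamma, channel: 18, power: 8, freq: 29] — power = 8, hence Accepted. [mode: burst, band: delta, channel: 11, power: 12, freq: 10] — power = 12, hence Rejected. [mode: burst, band: alpha, channel: 1, power: 13, freq: 24] — power = 13, hence Rejected.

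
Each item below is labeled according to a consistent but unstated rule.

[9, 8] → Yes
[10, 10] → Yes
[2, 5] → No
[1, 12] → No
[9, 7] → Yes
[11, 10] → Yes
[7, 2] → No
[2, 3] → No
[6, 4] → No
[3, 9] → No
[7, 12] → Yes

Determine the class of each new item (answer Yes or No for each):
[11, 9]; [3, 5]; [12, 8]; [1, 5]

The common property of the 'Yes' items is: sum ≥ 16. No 'No' item has it.
Yes: [11, 9], since 11+9 = 20.
No: [3, 5], since 3+5 = 8.
Yes: [12, 8], since 12+8 = 20.
No: [1, 5], since 1+5 = 6.

Yes, No, Yes, No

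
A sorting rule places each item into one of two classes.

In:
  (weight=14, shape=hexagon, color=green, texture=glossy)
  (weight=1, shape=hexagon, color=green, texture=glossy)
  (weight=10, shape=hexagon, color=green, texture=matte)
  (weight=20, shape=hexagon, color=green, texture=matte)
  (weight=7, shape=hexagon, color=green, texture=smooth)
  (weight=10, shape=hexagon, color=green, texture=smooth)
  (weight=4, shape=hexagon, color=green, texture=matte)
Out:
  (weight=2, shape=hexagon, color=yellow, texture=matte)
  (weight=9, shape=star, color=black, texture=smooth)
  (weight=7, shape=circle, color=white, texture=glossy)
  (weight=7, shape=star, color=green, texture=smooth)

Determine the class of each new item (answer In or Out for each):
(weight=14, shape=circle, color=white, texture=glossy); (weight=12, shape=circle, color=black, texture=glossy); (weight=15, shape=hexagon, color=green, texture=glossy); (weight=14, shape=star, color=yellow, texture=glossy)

Out, Out, In, Out

Rule: shape is hexagon AND color is green. This holds for each 'In' example and fails for each 'Out' one.
Out: (weight=14, shape=circle, color=white, texture=glossy), since shape is circle, color is white.
Out: (weight=12, shape=circle, color=black, texture=glossy), since shape is circle, color is black.
In: (weight=15, shape=hexagon, color=green, texture=glossy), since shape is hexagon, color is green.
Out: (weight=14, shape=star, color=yellow, texture=glossy), since shape is star, color is yellow.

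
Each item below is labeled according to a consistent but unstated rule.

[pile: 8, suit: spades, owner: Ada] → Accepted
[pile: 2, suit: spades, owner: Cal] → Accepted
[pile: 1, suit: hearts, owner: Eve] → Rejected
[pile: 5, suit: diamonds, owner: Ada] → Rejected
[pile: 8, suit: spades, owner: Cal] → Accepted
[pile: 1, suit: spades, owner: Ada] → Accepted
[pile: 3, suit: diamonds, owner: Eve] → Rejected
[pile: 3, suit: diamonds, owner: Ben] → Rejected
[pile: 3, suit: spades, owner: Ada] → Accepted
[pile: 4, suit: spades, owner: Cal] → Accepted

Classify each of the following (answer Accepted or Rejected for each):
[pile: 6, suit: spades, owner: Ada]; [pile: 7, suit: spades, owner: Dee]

Accepted, Accepted

The distinguishing property — suit is spades — holds for all the 'Accepted' cases and none of the 'Rejected' cases.
[pile: 6, suit: spades, owner: Ada] → suit is spades → Accepted. [pile: 7, suit: spades, owner: Dee] → suit is spades → Accepted.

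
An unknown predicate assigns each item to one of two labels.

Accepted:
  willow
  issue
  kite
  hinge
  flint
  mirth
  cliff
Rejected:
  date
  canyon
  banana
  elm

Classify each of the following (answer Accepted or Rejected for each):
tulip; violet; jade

Accepted, Accepted, Rejected

One predicate separates the groups cleanly: contains 'i'.
tulip — has 'i', hence Accepted. violet — has 'i', hence Accepted. jade — no 'i', hence Rejected.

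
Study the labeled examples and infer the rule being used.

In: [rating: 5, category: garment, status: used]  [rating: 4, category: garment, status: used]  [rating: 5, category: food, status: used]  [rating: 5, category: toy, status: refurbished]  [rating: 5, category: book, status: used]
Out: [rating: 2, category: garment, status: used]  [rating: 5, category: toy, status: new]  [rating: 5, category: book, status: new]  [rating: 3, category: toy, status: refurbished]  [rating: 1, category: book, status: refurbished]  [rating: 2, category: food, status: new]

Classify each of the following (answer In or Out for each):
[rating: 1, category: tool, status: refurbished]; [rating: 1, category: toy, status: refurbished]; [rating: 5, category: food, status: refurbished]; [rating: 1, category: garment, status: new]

Out, Out, In, Out

The rule appears to be: status is not new AND rating ≥ 4.
[rating: 1, category: tool, status: refurbished] → status is refurbished, rating = 1 → Out. [rating: 1, category: toy, status: refurbished] → status is refurbished, rating = 1 → Out. [rating: 5, category: food, status: refurbished] → status is refurbished, rating = 5 → In. [rating: 1, category: garment, status: new] → status is new, rating = 1 → Out.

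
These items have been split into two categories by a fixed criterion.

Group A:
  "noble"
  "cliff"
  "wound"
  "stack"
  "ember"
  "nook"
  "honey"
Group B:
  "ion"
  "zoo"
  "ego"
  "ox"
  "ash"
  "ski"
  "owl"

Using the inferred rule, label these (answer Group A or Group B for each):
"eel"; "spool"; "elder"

Group B, Group A, Group A

One predicate separates the groups cleanly: length ≥ 4.
"eel" → length 3 → Group B. "spool" → length 5 → Group A. "elder" → length 5 → Group A.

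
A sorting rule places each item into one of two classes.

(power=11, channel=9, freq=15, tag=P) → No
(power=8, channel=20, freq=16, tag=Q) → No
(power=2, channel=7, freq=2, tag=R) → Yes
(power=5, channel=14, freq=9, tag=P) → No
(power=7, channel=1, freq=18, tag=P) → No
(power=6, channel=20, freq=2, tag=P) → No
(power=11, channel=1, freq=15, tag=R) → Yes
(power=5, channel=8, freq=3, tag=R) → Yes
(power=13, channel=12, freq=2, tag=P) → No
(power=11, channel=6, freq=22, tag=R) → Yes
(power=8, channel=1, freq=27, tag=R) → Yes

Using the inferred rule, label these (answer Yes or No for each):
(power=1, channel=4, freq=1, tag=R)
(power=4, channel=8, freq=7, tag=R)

Yes, Yes

The classifier is using: tag is R.
(power=1, channel=4, freq=1, tag=R): Yes (tag is R). (power=4, channel=8, freq=7, tag=R): Yes (tag is R).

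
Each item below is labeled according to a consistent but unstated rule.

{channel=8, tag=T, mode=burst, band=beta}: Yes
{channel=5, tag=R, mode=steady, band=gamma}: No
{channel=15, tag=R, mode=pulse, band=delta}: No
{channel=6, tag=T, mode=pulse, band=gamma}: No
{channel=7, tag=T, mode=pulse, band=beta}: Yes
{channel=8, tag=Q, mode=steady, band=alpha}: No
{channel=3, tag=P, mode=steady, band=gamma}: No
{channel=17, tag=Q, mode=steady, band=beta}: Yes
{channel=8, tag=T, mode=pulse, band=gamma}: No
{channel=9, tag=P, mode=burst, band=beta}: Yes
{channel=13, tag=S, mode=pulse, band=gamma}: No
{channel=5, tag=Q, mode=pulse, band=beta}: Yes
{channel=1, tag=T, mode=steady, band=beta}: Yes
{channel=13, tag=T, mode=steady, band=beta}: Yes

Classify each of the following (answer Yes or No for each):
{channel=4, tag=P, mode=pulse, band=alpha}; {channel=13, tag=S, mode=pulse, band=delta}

No, No

Rule: band is beta. This holds for each 'Yes' example and fails for each 'No' one.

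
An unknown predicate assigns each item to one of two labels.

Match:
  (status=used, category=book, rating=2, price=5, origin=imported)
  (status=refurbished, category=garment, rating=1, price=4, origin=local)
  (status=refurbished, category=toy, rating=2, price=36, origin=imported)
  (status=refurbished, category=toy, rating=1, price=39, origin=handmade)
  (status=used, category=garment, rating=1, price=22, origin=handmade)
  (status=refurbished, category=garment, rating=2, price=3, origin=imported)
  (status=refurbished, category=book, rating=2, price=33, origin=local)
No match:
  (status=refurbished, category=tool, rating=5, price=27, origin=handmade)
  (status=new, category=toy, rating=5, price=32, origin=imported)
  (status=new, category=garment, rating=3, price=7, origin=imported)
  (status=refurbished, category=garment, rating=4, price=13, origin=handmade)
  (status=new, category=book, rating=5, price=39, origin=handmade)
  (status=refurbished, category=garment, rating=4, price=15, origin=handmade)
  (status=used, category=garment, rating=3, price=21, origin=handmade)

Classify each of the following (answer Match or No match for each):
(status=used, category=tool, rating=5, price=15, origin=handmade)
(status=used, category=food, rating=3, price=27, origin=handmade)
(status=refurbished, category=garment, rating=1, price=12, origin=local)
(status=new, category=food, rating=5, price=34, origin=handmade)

No match, No match, Match, No match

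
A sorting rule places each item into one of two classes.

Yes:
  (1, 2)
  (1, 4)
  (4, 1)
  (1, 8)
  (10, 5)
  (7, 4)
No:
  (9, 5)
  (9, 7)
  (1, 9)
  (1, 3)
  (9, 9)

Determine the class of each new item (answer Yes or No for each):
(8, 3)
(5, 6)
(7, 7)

Yes, Yes, No

The classifier is using: sum is odd.
(8, 3): 8+3 = 11 — fits, so Yes.
(5, 6): 5+6 = 11 — fits, so Yes.
(7, 7): 7+7 = 14 — lacks this property, so No.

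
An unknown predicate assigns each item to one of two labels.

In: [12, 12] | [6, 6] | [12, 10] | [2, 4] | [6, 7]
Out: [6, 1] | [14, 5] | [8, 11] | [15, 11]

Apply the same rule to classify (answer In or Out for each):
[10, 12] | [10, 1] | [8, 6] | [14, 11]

The common property of the 'In' items is: |first − second| ≤ 2. No 'Out' item has it.
[10, 12] — |10−12| = 2, hence In.
[10, 1] — |10−1| = 9, hence Out.
[8, 6] — |8−6| = 2, hence In.
[14, 11] — |14−11| = 3, hence Out.

In, Out, In, Out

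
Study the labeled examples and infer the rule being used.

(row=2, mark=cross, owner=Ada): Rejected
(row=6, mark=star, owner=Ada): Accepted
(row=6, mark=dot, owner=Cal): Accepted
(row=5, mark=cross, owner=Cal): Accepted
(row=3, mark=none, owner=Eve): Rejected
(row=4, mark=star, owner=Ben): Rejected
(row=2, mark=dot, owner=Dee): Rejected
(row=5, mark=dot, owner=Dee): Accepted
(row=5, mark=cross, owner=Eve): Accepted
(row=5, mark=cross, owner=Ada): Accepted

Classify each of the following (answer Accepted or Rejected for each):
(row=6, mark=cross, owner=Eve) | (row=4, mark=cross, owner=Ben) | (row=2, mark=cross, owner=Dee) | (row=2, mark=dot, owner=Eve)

Accepted, Rejected, Rejected, Rejected

A rule that fits every label: row ≥ 5 — true of each 'Accepted' example, false of each 'Rejected' one.
(row=6, mark=cross, owner=Eve): row = 6, fits → Accepted.
(row=4, mark=cross, owner=Ben): row = 4, does not fit → Rejected.
(row=2, mark=cross, owner=Dee): row = 2, does not fit → Rejected.
(row=2, mark=dot, owner=Eve): row = 2, does not fit → Rejected.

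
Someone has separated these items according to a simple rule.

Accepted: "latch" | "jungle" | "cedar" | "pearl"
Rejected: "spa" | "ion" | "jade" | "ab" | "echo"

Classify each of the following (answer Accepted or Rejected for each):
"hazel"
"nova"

Accepted, Rejected

All 'Accepted' examples share one property — length ≥ 5 — and every 'Rejected' example lacks it.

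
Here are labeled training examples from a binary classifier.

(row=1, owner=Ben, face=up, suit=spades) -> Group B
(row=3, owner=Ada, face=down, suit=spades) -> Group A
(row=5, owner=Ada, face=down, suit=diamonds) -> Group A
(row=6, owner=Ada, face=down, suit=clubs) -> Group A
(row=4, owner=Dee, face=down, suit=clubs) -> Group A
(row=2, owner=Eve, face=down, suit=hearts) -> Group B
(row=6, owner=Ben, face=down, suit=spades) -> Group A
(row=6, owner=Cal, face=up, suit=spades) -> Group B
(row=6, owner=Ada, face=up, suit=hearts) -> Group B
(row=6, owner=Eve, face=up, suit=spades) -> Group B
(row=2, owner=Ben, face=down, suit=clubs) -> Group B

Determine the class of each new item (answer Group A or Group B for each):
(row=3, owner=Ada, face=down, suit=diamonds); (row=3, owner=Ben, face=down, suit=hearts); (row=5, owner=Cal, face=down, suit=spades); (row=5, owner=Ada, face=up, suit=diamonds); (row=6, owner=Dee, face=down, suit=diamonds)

Group A, Group A, Group A, Group B, Group A

The rule appears to be: face is down AND row ≥ 3.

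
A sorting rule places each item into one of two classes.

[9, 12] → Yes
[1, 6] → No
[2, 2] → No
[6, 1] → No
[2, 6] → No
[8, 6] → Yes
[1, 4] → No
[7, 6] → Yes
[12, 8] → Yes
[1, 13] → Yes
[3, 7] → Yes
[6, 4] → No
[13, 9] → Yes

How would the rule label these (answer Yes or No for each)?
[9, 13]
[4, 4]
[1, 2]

Yes, No, No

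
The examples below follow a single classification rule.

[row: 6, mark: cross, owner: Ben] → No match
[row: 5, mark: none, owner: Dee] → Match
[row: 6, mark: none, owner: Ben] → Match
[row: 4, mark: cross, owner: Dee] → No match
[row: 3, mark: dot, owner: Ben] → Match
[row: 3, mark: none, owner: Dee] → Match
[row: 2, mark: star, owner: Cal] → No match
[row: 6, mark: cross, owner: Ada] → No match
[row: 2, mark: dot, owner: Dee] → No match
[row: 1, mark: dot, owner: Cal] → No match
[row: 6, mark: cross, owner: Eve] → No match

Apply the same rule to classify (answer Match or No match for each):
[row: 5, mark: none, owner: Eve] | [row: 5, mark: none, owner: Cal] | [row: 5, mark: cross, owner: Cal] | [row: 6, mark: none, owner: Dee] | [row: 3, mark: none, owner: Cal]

Match, Match, No match, Match, Match

The pattern is that an item is 'Match' exactly when: mark is none OR row = 3.
[row: 5, mark: none, owner: Eve]: Match (mark is none, row = 5). [row: 5, mark: none, owner: Cal]: Match (mark is none, row = 5). [row: 5, mark: cross, owner: Cal]: No match (mark is cross, row = 5). [row: 6, mark: none, owner: Dee]: Match (mark is none, row = 6). [row: 3, mark: none, owner: Cal]: Match (mark is none, row = 3).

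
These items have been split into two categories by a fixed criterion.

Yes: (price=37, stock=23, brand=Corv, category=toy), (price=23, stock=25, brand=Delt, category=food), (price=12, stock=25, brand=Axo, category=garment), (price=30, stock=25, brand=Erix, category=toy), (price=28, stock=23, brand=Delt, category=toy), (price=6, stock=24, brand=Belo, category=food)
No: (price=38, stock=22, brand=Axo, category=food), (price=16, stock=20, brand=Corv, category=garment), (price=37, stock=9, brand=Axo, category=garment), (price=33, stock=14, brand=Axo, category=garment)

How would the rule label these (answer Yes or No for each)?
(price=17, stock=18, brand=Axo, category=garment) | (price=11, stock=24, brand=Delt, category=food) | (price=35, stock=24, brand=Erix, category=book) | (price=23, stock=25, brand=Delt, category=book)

No, Yes, Yes, Yes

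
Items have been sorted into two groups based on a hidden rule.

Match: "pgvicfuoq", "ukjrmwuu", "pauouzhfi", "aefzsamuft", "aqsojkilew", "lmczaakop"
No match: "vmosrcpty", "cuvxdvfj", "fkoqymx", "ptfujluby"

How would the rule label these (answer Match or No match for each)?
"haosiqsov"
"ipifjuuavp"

Match, Match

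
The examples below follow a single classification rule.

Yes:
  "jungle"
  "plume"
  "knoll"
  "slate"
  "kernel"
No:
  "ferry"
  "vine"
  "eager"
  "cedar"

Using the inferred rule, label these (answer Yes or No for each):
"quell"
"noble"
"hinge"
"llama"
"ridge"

Yes, Yes, No, Yes, No

Rule: contains 'l'. This holds for each 'Yes' example and fails for each 'No' one.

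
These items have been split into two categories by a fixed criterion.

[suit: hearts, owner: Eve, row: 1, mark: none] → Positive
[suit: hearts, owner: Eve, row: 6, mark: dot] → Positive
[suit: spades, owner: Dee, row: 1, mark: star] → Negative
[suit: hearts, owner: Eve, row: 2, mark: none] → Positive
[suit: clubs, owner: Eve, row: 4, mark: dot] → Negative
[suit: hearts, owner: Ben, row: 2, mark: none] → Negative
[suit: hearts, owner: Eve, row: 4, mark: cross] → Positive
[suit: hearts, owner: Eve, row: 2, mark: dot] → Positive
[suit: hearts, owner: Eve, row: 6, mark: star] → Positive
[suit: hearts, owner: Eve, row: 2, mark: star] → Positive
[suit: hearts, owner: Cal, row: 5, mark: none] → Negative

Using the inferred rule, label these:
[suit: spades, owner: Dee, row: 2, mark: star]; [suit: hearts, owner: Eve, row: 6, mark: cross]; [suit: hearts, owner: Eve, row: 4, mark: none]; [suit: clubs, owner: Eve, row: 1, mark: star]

Negative, Positive, Positive, Negative

The distinguishing property — suit is hearts AND owner is Eve — holds for all the 'Positive' cases and none of the 'Negative' cases.
[suit: spades, owner: Dee, row: 2, mark: star]: suit is spades, owner is Dee, does not fit → Negative.
[suit: hearts, owner: Eve, row: 6, mark: cross]: suit is hearts, owner is Eve, checks out → Positive.
[suit: hearts, owner: Eve, row: 4, mark: none]: suit is hearts, owner is Eve, checks out → Positive.
[suit: clubs, owner: Eve, row: 1, mark: star]: suit is clubs, owner is Eve, does not fit → Negative.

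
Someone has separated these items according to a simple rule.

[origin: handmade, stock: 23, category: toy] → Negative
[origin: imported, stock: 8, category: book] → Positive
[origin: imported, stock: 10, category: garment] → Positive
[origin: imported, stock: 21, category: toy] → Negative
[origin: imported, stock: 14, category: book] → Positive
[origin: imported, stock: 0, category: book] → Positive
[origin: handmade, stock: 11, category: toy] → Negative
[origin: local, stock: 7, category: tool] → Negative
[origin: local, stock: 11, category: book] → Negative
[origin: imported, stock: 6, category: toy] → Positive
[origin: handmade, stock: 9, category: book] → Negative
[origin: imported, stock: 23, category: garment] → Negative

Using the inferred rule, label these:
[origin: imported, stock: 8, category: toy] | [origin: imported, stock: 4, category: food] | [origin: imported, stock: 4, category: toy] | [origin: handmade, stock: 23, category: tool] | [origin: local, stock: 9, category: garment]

Every 'Positive' example satisfies: stock is even. None of the 'Negative' examples do.

Positive, Positive, Positive, Negative, Negative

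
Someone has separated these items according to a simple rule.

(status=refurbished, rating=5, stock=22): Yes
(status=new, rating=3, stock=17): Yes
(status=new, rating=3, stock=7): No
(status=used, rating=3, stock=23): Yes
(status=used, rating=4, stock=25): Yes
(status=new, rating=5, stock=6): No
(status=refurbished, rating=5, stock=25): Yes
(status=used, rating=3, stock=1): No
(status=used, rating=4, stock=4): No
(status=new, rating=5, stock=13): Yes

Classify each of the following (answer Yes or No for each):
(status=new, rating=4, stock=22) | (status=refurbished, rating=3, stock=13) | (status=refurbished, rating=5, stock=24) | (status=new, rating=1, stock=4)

The pattern is that an item is 'Yes' exactly when: stock ≥ 13.
Yes: (status=new, rating=4, stock=22), since stock = 22. Yes: (status=refurbished, rating=3, stock=13), since stock = 13. Yes: (status=refurbished, rating=5, stock=24), since stock = 24. No: (status=new, rating=1, stock=4), since stock = 4.

Yes, Yes, Yes, No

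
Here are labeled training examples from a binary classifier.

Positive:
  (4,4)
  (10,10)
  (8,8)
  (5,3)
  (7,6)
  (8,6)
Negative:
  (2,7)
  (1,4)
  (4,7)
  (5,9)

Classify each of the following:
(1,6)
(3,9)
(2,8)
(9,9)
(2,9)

Negative, Negative, Negative, Positive, Negative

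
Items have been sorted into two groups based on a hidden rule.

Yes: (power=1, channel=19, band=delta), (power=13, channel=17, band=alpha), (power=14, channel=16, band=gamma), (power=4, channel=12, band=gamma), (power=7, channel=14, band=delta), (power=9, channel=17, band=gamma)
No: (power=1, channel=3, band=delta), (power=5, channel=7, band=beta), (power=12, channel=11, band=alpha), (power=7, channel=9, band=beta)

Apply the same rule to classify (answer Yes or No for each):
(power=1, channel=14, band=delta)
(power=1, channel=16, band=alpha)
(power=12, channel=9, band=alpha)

'Yes' ⟺ channel ≥ 12.
(power=1, channel=14, band=delta): channel = 14, meets the rule → Yes.
(power=1, channel=16, band=alpha): channel = 16, meets the rule → Yes.
(power=12, channel=9, band=alpha): channel = 9, does not pass → No.

Yes, Yes, No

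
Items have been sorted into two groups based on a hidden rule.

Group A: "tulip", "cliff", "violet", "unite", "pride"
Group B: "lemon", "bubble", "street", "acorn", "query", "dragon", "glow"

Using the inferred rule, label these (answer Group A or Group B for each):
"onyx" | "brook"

A rule that fits every label: contains 'i' — true of each 'Group A' example, false of each 'Group B' one.
"onyx": Group B (no 'i'). "brook": Group B (no 'i').

Group B, Group B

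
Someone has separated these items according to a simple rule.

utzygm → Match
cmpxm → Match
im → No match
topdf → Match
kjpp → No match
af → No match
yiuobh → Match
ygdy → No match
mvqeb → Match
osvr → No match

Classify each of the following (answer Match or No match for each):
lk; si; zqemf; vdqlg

The pattern is that an item is 'Match' exactly when: length ≥ 5.

No match, No match, Match, Match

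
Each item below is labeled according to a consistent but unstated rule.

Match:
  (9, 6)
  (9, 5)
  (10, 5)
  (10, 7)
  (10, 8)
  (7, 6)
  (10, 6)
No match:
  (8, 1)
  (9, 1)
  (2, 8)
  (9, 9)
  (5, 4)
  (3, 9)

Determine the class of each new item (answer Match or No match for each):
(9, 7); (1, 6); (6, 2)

The simplest hypothesis consistent with all the labels is: first > second AND sum ≥ 12.
(9, 7): 9 > 7, 9+7 = 16, fits → Match. (1, 6): 1 < 6, 1+6 = 7, does not fit → No match. (6, 2): 6 > 2, 6+2 = 8, does not fit → No match.

Match, No match, No match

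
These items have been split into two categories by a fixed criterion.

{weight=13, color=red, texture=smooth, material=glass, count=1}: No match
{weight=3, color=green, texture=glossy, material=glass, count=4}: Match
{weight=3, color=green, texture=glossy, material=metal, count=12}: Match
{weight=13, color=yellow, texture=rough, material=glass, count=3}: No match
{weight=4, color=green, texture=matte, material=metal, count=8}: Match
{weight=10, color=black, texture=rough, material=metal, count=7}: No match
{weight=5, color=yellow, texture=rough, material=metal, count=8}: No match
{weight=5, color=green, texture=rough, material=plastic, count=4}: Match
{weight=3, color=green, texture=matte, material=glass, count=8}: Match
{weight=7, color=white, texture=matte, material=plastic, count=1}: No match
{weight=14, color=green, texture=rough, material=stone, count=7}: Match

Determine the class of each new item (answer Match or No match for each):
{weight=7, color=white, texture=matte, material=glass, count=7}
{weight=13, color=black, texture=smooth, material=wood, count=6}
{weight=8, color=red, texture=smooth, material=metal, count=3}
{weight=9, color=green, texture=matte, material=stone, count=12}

No match, No match, No match, Match

The rule appears to be: color is green.
{weight=7, color=white, texture=matte, material=glass, count=7} — color is white, hence No match. {weight=13, color=black, texture=smooth, material=wood, count=6} — color is black, hence No match. {weight=8, color=red, texture=smooth, material=metal, count=3} — color is red, hence No match. {weight=9, color=green, texture=matte, material=stone, count=12} — color is green, hence Match.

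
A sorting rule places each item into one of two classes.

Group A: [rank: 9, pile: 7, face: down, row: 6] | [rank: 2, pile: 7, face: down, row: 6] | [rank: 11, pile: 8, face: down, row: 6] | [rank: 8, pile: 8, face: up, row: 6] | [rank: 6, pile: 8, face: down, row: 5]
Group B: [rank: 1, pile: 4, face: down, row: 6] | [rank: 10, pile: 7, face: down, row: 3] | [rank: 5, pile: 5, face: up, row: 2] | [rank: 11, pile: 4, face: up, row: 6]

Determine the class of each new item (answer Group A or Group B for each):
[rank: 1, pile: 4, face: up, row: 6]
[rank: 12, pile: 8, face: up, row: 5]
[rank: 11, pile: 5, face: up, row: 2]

Group B, Group A, Group B

The classifier is using: pile ≥ 5 AND row ≥ 5.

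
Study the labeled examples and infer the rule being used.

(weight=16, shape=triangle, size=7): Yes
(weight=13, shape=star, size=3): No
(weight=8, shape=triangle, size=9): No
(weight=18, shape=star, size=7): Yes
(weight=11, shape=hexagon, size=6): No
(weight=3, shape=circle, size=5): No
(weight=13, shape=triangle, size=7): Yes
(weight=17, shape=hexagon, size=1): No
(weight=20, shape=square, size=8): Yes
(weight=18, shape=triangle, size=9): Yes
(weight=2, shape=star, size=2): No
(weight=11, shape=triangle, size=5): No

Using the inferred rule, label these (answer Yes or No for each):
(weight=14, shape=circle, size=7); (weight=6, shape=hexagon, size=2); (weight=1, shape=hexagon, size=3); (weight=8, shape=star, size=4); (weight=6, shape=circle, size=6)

The simplest hypothesis consistent with all the labels is: size ≥ 5 AND weight ≥ 13.
(weight=14, shape=circle, size=7) → size = 7, weight = 14 → Yes.
(weight=6, shape=hexagon, size=2) → size = 2, weight = 6 → No.
(weight=1, shape=hexagon, size=3) → size = 3, weight = 1 → No.
(weight=8, shape=star, size=4) → size = 4, weight = 8 → No.
(weight=6, shape=circle, size=6) → size = 6, weight = 6 → No.

Yes, No, No, No, No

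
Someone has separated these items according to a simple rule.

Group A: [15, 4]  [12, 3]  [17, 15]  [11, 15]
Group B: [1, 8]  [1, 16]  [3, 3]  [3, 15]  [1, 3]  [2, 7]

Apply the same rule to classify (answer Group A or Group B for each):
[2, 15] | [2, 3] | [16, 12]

Group B, Group B, Group A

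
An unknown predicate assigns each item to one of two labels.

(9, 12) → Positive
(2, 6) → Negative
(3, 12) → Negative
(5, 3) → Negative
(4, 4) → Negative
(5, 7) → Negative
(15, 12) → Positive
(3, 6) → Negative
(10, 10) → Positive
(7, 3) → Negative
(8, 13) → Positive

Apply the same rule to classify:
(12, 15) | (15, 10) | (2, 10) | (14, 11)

Positive, Positive, Negative, Positive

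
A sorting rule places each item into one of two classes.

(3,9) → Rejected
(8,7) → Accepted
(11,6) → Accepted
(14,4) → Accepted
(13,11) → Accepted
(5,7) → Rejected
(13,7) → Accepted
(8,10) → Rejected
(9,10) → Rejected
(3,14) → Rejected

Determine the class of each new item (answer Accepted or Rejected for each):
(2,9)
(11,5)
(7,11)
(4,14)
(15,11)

A rule that fits every label: first > second — true of each 'Accepted' example, false of each 'Rejected' one.

Rejected, Accepted, Rejected, Rejected, Accepted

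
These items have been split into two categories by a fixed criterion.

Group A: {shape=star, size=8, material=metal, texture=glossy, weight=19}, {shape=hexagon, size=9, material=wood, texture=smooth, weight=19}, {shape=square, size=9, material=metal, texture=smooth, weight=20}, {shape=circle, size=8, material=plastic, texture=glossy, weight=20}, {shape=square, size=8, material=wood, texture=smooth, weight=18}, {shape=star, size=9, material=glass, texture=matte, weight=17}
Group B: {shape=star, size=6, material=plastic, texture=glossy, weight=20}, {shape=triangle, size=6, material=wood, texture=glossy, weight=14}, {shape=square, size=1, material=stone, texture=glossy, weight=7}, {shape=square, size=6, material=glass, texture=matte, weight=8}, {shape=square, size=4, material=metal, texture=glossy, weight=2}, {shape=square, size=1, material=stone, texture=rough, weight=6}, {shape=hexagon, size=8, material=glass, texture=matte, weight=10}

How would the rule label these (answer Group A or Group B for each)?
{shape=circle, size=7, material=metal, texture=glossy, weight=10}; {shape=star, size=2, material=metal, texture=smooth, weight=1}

The distinguishing property — weight ≥ 14 AND size ≥ 8 — holds for all the 'Group A' cases and none of the 'Group B' cases.
{shape=circle, size=7, material=metal, texture=glossy, weight=10} — weight = 10, size = 7, hence Group B. {shape=star, size=2, material=metal, texture=smooth, weight=1} — weight = 1, size = 2, hence Group B.

Group B, Group B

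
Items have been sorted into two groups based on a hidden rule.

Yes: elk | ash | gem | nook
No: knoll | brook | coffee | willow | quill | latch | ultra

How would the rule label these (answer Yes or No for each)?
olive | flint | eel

No, No, Yes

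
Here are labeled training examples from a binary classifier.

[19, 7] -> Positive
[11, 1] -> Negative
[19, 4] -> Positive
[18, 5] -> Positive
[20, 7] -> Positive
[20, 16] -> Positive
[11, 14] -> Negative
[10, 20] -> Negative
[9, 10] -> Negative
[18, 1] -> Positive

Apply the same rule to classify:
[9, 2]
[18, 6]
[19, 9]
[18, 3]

Negative, Positive, Positive, Positive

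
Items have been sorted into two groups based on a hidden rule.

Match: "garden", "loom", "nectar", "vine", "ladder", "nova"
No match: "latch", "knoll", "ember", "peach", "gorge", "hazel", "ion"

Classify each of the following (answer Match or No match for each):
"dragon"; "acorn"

Every 'Match' example satisfies: even length. None of the 'No match' examples do.
"dragon" → length 6 → Match. "acorn" → length 5 → No match.

Match, No match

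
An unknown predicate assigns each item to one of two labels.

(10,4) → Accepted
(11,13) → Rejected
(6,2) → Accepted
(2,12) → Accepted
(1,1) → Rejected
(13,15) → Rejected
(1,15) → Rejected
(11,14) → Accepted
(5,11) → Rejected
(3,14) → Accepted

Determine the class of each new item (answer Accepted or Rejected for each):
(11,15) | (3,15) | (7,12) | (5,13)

Rejected, Rejected, Accepted, Rejected

One predicate separates the groups cleanly: second is even.
(11,15) — second 15, hence Rejected. (3,15) — second 15, hence Rejected. (7,12) — second 12, hence Accepted. (5,13) — second 13, hence Rejected.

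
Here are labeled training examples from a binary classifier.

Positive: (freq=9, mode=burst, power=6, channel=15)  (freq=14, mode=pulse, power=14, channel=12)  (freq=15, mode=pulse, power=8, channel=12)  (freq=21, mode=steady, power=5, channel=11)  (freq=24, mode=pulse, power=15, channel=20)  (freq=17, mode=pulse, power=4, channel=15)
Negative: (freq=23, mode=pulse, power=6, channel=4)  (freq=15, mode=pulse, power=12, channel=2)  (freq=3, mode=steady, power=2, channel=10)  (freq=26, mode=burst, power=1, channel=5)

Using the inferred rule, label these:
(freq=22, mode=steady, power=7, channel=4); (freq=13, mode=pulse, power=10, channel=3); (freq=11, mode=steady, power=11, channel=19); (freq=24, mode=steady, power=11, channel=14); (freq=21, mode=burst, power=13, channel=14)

Negative, Negative, Positive, Positive, Positive

The pattern is that an item is 'Positive' exactly when: channel ≥ 11.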